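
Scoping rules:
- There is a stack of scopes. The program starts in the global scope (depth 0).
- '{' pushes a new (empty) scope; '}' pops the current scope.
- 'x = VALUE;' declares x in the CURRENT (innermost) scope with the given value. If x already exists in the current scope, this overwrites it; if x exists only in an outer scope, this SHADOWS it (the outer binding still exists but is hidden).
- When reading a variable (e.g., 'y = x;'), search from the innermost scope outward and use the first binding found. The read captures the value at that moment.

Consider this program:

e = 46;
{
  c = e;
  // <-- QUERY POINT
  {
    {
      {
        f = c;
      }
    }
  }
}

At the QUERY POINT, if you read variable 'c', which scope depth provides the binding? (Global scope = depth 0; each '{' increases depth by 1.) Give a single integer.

Answer: 1

Derivation:
Step 1: declare e=46 at depth 0
Step 2: enter scope (depth=1)
Step 3: declare c=(read e)=46 at depth 1
Visible at query point: c=46 e=46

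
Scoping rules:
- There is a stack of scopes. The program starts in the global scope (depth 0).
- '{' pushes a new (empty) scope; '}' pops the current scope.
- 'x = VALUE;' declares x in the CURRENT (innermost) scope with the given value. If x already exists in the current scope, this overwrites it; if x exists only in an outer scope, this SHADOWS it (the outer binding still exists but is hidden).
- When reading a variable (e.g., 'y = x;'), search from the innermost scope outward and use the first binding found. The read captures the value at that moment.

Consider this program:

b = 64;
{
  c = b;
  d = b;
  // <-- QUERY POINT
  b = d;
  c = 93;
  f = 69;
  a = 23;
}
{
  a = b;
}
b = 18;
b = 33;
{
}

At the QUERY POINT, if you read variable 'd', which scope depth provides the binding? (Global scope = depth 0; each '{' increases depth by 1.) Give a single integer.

Step 1: declare b=64 at depth 0
Step 2: enter scope (depth=1)
Step 3: declare c=(read b)=64 at depth 1
Step 4: declare d=(read b)=64 at depth 1
Visible at query point: b=64 c=64 d=64

Answer: 1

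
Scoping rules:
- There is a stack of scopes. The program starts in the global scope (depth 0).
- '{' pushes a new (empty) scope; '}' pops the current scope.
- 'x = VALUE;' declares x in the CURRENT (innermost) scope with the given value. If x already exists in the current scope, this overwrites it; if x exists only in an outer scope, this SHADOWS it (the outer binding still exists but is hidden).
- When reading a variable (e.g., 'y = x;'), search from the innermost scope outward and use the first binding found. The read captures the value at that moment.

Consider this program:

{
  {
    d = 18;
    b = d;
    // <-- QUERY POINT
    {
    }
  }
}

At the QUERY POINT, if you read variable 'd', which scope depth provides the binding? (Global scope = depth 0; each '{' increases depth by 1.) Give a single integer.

Step 1: enter scope (depth=1)
Step 2: enter scope (depth=2)
Step 3: declare d=18 at depth 2
Step 4: declare b=(read d)=18 at depth 2
Visible at query point: b=18 d=18

Answer: 2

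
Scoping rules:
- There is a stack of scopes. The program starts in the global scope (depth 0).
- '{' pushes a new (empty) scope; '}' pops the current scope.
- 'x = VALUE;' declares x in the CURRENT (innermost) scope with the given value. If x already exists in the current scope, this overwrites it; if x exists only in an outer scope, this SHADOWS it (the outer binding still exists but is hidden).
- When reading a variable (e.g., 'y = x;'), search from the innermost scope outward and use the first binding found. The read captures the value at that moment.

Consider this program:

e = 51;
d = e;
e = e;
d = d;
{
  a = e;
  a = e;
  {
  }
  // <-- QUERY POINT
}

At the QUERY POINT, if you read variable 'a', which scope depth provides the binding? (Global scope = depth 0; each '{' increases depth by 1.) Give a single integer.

Step 1: declare e=51 at depth 0
Step 2: declare d=(read e)=51 at depth 0
Step 3: declare e=(read e)=51 at depth 0
Step 4: declare d=(read d)=51 at depth 0
Step 5: enter scope (depth=1)
Step 6: declare a=(read e)=51 at depth 1
Step 7: declare a=(read e)=51 at depth 1
Step 8: enter scope (depth=2)
Step 9: exit scope (depth=1)
Visible at query point: a=51 d=51 e=51

Answer: 1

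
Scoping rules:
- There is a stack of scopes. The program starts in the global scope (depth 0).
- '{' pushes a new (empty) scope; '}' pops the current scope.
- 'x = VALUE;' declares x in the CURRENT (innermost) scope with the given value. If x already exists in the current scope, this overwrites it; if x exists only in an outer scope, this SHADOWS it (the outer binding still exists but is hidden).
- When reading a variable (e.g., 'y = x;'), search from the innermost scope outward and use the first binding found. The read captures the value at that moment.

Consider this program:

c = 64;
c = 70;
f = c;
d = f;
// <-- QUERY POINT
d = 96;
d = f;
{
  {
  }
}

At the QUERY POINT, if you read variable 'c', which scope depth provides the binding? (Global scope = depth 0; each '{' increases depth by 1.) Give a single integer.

Answer: 0

Derivation:
Step 1: declare c=64 at depth 0
Step 2: declare c=70 at depth 0
Step 3: declare f=(read c)=70 at depth 0
Step 4: declare d=(read f)=70 at depth 0
Visible at query point: c=70 d=70 f=70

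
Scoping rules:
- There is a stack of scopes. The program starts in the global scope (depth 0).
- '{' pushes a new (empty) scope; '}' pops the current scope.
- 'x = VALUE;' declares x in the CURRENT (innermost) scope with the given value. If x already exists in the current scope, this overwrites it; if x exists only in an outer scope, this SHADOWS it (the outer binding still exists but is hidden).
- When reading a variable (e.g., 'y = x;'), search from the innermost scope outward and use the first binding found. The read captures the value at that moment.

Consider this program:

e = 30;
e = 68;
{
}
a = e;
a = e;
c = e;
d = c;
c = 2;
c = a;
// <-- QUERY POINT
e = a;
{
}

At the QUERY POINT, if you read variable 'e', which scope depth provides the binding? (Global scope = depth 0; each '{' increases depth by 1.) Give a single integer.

Answer: 0

Derivation:
Step 1: declare e=30 at depth 0
Step 2: declare e=68 at depth 0
Step 3: enter scope (depth=1)
Step 4: exit scope (depth=0)
Step 5: declare a=(read e)=68 at depth 0
Step 6: declare a=(read e)=68 at depth 0
Step 7: declare c=(read e)=68 at depth 0
Step 8: declare d=(read c)=68 at depth 0
Step 9: declare c=2 at depth 0
Step 10: declare c=(read a)=68 at depth 0
Visible at query point: a=68 c=68 d=68 e=68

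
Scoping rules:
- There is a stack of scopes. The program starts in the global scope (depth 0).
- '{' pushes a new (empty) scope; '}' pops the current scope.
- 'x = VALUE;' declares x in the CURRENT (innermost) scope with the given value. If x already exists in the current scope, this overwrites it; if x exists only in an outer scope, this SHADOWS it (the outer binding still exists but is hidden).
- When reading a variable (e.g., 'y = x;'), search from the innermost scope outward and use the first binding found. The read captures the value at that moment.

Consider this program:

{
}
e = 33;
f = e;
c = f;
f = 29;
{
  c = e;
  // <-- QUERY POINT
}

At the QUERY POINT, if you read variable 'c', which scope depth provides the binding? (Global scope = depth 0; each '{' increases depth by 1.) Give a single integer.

Answer: 1

Derivation:
Step 1: enter scope (depth=1)
Step 2: exit scope (depth=0)
Step 3: declare e=33 at depth 0
Step 4: declare f=(read e)=33 at depth 0
Step 5: declare c=(read f)=33 at depth 0
Step 6: declare f=29 at depth 0
Step 7: enter scope (depth=1)
Step 8: declare c=(read e)=33 at depth 1
Visible at query point: c=33 e=33 f=29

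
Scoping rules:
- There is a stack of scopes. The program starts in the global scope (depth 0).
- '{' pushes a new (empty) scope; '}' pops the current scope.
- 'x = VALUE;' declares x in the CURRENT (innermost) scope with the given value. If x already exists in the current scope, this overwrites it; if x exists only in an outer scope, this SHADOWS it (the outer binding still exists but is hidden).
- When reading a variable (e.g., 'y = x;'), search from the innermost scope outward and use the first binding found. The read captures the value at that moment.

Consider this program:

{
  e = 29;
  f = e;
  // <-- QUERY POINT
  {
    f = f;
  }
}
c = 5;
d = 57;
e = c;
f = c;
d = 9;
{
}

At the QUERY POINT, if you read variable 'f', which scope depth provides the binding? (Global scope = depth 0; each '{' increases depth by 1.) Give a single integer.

Step 1: enter scope (depth=1)
Step 2: declare e=29 at depth 1
Step 3: declare f=(read e)=29 at depth 1
Visible at query point: e=29 f=29

Answer: 1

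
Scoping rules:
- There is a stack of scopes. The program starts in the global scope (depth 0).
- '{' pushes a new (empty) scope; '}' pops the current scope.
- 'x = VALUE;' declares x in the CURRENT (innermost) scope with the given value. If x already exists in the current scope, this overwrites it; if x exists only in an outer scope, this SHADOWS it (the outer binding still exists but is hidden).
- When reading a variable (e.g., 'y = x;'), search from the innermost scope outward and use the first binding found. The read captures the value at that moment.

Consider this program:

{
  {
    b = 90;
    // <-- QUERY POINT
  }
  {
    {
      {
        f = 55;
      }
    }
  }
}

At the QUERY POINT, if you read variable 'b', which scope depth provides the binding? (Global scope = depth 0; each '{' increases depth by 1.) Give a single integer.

Step 1: enter scope (depth=1)
Step 2: enter scope (depth=2)
Step 3: declare b=90 at depth 2
Visible at query point: b=90

Answer: 2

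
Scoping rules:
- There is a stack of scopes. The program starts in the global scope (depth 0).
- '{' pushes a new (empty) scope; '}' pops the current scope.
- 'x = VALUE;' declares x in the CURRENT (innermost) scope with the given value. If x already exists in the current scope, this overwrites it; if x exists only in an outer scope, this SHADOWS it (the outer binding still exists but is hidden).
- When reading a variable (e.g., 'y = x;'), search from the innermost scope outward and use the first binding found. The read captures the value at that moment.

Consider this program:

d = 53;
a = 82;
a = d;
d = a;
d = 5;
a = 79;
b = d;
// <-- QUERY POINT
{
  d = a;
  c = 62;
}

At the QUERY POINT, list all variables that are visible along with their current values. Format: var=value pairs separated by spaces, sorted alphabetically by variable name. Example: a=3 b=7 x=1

Step 1: declare d=53 at depth 0
Step 2: declare a=82 at depth 0
Step 3: declare a=(read d)=53 at depth 0
Step 4: declare d=(read a)=53 at depth 0
Step 5: declare d=5 at depth 0
Step 6: declare a=79 at depth 0
Step 7: declare b=(read d)=5 at depth 0
Visible at query point: a=79 b=5 d=5

Answer: a=79 b=5 d=5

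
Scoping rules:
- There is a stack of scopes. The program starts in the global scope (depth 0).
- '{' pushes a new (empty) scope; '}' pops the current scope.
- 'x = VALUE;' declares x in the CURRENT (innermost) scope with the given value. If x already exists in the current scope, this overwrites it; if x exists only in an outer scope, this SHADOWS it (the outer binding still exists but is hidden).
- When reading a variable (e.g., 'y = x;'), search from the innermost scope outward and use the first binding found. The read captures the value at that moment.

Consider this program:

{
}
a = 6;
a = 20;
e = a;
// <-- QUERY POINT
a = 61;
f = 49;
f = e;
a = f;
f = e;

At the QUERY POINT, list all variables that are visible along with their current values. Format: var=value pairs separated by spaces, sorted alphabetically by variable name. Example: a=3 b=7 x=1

Answer: a=20 e=20

Derivation:
Step 1: enter scope (depth=1)
Step 2: exit scope (depth=0)
Step 3: declare a=6 at depth 0
Step 4: declare a=20 at depth 0
Step 5: declare e=(read a)=20 at depth 0
Visible at query point: a=20 e=20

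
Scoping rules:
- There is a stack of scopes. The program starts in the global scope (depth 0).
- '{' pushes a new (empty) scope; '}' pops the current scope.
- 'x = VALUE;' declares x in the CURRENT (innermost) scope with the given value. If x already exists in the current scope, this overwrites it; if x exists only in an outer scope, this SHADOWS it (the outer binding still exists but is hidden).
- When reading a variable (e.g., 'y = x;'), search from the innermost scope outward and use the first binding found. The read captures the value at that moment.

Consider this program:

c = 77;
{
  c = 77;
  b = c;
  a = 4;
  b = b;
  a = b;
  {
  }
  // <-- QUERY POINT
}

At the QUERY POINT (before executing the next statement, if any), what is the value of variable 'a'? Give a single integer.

Step 1: declare c=77 at depth 0
Step 2: enter scope (depth=1)
Step 3: declare c=77 at depth 1
Step 4: declare b=(read c)=77 at depth 1
Step 5: declare a=4 at depth 1
Step 6: declare b=(read b)=77 at depth 1
Step 7: declare a=(read b)=77 at depth 1
Step 8: enter scope (depth=2)
Step 9: exit scope (depth=1)
Visible at query point: a=77 b=77 c=77

Answer: 77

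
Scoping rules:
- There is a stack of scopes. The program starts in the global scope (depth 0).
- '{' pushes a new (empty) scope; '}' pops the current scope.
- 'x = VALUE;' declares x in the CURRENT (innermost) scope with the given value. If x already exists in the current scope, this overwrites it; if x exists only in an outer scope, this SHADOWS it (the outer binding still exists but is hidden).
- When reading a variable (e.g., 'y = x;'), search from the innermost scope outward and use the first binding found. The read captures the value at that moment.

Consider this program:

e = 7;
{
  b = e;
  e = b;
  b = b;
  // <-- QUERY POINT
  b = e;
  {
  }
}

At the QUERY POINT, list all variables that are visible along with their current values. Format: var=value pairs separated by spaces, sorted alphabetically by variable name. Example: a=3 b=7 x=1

Answer: b=7 e=7

Derivation:
Step 1: declare e=7 at depth 0
Step 2: enter scope (depth=1)
Step 3: declare b=(read e)=7 at depth 1
Step 4: declare e=(read b)=7 at depth 1
Step 5: declare b=(read b)=7 at depth 1
Visible at query point: b=7 e=7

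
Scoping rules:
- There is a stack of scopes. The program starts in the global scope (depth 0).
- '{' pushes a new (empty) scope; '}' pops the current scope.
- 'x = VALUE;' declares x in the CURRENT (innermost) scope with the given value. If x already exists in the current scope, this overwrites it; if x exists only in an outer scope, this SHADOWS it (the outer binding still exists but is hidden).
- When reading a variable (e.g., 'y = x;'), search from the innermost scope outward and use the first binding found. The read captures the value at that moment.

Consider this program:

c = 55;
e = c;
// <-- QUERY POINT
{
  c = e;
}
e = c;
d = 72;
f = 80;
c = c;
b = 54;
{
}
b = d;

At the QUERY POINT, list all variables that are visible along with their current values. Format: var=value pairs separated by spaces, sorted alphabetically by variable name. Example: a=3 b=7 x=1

Answer: c=55 e=55

Derivation:
Step 1: declare c=55 at depth 0
Step 2: declare e=(read c)=55 at depth 0
Visible at query point: c=55 e=55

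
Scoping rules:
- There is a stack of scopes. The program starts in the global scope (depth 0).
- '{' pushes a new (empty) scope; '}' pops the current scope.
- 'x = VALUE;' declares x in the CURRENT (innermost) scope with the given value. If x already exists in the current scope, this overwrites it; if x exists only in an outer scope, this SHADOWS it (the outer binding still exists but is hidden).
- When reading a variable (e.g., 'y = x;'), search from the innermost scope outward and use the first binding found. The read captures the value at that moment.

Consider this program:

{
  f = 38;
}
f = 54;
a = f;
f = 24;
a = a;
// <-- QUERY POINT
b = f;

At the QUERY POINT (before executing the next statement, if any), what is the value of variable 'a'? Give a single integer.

Step 1: enter scope (depth=1)
Step 2: declare f=38 at depth 1
Step 3: exit scope (depth=0)
Step 4: declare f=54 at depth 0
Step 5: declare a=(read f)=54 at depth 0
Step 6: declare f=24 at depth 0
Step 7: declare a=(read a)=54 at depth 0
Visible at query point: a=54 f=24

Answer: 54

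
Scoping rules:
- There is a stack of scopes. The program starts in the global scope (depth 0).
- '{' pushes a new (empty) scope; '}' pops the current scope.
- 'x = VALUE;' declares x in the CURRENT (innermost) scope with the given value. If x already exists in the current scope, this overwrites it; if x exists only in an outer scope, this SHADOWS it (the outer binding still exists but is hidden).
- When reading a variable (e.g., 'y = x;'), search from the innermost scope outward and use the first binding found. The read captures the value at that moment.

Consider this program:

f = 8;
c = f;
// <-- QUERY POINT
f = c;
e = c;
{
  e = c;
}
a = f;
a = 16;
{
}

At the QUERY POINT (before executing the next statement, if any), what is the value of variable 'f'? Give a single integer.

Step 1: declare f=8 at depth 0
Step 2: declare c=(read f)=8 at depth 0
Visible at query point: c=8 f=8

Answer: 8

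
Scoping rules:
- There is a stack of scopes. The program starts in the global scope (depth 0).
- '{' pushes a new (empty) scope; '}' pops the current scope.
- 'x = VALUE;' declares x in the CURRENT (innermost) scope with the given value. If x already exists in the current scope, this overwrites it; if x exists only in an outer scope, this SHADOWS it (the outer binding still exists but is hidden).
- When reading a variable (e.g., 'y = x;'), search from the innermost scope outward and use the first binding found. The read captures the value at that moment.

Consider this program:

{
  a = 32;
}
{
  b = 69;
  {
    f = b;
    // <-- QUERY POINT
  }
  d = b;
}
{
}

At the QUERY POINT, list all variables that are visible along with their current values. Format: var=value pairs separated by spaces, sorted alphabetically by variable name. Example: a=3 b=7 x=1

Answer: b=69 f=69

Derivation:
Step 1: enter scope (depth=1)
Step 2: declare a=32 at depth 1
Step 3: exit scope (depth=0)
Step 4: enter scope (depth=1)
Step 5: declare b=69 at depth 1
Step 6: enter scope (depth=2)
Step 7: declare f=(read b)=69 at depth 2
Visible at query point: b=69 f=69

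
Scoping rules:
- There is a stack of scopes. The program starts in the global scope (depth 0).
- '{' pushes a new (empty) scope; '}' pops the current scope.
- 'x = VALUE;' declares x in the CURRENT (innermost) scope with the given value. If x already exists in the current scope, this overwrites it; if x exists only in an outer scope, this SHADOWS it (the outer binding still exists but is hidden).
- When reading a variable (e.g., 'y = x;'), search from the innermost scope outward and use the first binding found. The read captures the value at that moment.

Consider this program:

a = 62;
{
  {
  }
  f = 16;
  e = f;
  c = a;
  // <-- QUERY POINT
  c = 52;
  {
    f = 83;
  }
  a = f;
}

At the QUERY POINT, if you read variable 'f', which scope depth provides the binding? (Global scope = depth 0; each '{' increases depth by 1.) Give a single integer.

Step 1: declare a=62 at depth 0
Step 2: enter scope (depth=1)
Step 3: enter scope (depth=2)
Step 4: exit scope (depth=1)
Step 5: declare f=16 at depth 1
Step 6: declare e=(read f)=16 at depth 1
Step 7: declare c=(read a)=62 at depth 1
Visible at query point: a=62 c=62 e=16 f=16

Answer: 1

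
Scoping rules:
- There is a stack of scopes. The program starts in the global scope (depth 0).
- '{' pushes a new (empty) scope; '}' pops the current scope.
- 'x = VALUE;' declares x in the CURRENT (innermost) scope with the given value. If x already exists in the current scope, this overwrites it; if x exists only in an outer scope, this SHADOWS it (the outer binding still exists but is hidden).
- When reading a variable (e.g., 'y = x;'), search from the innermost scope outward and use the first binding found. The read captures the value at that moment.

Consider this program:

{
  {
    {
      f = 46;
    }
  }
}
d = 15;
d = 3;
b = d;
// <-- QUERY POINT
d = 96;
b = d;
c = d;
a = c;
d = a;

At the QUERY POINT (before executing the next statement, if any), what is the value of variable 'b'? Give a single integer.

Answer: 3

Derivation:
Step 1: enter scope (depth=1)
Step 2: enter scope (depth=2)
Step 3: enter scope (depth=3)
Step 4: declare f=46 at depth 3
Step 5: exit scope (depth=2)
Step 6: exit scope (depth=1)
Step 7: exit scope (depth=0)
Step 8: declare d=15 at depth 0
Step 9: declare d=3 at depth 0
Step 10: declare b=(read d)=3 at depth 0
Visible at query point: b=3 d=3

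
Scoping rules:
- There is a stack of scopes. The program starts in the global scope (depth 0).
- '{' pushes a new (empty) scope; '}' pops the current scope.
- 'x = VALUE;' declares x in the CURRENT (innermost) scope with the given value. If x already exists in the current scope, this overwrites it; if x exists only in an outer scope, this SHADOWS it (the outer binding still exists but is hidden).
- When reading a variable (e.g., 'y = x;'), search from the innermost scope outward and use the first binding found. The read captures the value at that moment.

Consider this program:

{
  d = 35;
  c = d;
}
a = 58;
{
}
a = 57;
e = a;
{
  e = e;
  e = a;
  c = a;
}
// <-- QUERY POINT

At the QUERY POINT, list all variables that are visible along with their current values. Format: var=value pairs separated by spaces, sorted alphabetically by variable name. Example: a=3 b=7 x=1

Answer: a=57 e=57

Derivation:
Step 1: enter scope (depth=1)
Step 2: declare d=35 at depth 1
Step 3: declare c=(read d)=35 at depth 1
Step 4: exit scope (depth=0)
Step 5: declare a=58 at depth 0
Step 6: enter scope (depth=1)
Step 7: exit scope (depth=0)
Step 8: declare a=57 at depth 0
Step 9: declare e=(read a)=57 at depth 0
Step 10: enter scope (depth=1)
Step 11: declare e=(read e)=57 at depth 1
Step 12: declare e=(read a)=57 at depth 1
Step 13: declare c=(read a)=57 at depth 1
Step 14: exit scope (depth=0)
Visible at query point: a=57 e=57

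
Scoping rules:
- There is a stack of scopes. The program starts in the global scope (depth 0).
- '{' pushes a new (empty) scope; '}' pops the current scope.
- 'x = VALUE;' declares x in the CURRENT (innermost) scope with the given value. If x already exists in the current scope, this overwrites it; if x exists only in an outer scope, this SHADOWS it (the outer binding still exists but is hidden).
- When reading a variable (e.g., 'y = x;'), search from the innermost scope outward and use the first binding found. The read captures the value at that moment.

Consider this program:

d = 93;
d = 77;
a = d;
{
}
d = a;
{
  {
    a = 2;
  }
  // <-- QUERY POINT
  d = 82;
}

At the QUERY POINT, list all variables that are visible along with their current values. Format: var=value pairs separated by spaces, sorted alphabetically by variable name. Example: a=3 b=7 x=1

Step 1: declare d=93 at depth 0
Step 2: declare d=77 at depth 0
Step 3: declare a=(read d)=77 at depth 0
Step 4: enter scope (depth=1)
Step 5: exit scope (depth=0)
Step 6: declare d=(read a)=77 at depth 0
Step 7: enter scope (depth=1)
Step 8: enter scope (depth=2)
Step 9: declare a=2 at depth 2
Step 10: exit scope (depth=1)
Visible at query point: a=77 d=77

Answer: a=77 d=77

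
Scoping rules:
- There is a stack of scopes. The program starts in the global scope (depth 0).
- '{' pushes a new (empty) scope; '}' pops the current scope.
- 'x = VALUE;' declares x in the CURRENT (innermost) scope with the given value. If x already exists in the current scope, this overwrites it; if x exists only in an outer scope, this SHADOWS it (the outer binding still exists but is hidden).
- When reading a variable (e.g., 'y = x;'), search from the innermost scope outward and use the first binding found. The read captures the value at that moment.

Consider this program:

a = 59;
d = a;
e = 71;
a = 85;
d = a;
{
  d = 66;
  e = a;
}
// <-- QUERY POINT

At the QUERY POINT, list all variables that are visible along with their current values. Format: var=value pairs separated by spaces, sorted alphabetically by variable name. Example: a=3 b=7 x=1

Step 1: declare a=59 at depth 0
Step 2: declare d=(read a)=59 at depth 0
Step 3: declare e=71 at depth 0
Step 4: declare a=85 at depth 0
Step 5: declare d=(read a)=85 at depth 0
Step 6: enter scope (depth=1)
Step 7: declare d=66 at depth 1
Step 8: declare e=(read a)=85 at depth 1
Step 9: exit scope (depth=0)
Visible at query point: a=85 d=85 e=71

Answer: a=85 d=85 e=71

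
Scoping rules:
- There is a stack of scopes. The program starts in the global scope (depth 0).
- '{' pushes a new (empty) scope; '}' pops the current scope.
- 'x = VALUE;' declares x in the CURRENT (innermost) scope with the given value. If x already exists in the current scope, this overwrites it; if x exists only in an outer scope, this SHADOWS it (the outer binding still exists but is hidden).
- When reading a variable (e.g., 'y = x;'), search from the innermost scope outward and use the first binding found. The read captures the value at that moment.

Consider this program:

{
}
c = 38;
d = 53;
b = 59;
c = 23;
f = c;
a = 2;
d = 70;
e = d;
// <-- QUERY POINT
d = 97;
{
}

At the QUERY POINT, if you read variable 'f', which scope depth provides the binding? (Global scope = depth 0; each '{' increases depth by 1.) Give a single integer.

Answer: 0

Derivation:
Step 1: enter scope (depth=1)
Step 2: exit scope (depth=0)
Step 3: declare c=38 at depth 0
Step 4: declare d=53 at depth 0
Step 5: declare b=59 at depth 0
Step 6: declare c=23 at depth 0
Step 7: declare f=(read c)=23 at depth 0
Step 8: declare a=2 at depth 0
Step 9: declare d=70 at depth 0
Step 10: declare e=(read d)=70 at depth 0
Visible at query point: a=2 b=59 c=23 d=70 e=70 f=23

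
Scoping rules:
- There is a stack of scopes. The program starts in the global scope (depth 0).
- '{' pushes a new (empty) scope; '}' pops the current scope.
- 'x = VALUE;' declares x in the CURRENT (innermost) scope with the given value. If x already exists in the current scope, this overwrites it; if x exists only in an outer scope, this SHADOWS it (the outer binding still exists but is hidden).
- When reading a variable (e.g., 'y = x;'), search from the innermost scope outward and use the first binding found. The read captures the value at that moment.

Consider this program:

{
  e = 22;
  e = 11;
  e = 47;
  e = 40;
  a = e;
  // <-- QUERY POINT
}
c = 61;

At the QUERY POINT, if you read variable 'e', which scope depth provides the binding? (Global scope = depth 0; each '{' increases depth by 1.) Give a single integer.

Answer: 1

Derivation:
Step 1: enter scope (depth=1)
Step 2: declare e=22 at depth 1
Step 3: declare e=11 at depth 1
Step 4: declare e=47 at depth 1
Step 5: declare e=40 at depth 1
Step 6: declare a=(read e)=40 at depth 1
Visible at query point: a=40 e=40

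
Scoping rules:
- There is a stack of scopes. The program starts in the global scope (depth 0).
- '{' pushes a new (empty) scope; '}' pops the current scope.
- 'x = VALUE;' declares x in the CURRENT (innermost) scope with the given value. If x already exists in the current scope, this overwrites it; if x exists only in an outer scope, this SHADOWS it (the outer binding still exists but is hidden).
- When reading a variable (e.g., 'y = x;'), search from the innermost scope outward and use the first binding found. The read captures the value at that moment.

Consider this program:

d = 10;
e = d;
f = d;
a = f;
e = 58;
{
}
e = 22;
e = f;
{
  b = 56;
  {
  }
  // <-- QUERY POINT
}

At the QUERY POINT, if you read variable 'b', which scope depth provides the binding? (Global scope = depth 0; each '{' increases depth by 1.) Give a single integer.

Answer: 1

Derivation:
Step 1: declare d=10 at depth 0
Step 2: declare e=(read d)=10 at depth 0
Step 3: declare f=(read d)=10 at depth 0
Step 4: declare a=(read f)=10 at depth 0
Step 5: declare e=58 at depth 0
Step 6: enter scope (depth=1)
Step 7: exit scope (depth=0)
Step 8: declare e=22 at depth 0
Step 9: declare e=(read f)=10 at depth 0
Step 10: enter scope (depth=1)
Step 11: declare b=56 at depth 1
Step 12: enter scope (depth=2)
Step 13: exit scope (depth=1)
Visible at query point: a=10 b=56 d=10 e=10 f=10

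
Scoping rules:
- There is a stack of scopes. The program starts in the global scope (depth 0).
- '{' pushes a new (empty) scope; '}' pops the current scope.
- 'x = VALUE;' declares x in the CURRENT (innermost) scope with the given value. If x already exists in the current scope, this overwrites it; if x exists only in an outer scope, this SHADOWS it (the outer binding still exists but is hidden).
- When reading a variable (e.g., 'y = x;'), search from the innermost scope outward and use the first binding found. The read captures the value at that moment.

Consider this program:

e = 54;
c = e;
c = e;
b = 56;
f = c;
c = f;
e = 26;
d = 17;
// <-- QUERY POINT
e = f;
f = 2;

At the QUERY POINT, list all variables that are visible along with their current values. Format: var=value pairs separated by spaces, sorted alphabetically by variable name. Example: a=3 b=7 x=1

Step 1: declare e=54 at depth 0
Step 2: declare c=(read e)=54 at depth 0
Step 3: declare c=(read e)=54 at depth 0
Step 4: declare b=56 at depth 0
Step 5: declare f=(read c)=54 at depth 0
Step 6: declare c=(read f)=54 at depth 0
Step 7: declare e=26 at depth 0
Step 8: declare d=17 at depth 0
Visible at query point: b=56 c=54 d=17 e=26 f=54

Answer: b=56 c=54 d=17 e=26 f=54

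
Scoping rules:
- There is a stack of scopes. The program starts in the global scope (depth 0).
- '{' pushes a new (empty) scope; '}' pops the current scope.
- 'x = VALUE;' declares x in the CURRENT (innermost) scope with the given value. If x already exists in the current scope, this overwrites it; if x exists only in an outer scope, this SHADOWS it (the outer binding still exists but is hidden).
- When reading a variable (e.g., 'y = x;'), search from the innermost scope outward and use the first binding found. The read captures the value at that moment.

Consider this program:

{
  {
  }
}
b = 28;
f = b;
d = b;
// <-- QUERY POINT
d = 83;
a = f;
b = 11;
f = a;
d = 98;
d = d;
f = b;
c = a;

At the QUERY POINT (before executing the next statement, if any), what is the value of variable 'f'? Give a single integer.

Answer: 28

Derivation:
Step 1: enter scope (depth=1)
Step 2: enter scope (depth=2)
Step 3: exit scope (depth=1)
Step 4: exit scope (depth=0)
Step 5: declare b=28 at depth 0
Step 6: declare f=(read b)=28 at depth 0
Step 7: declare d=(read b)=28 at depth 0
Visible at query point: b=28 d=28 f=28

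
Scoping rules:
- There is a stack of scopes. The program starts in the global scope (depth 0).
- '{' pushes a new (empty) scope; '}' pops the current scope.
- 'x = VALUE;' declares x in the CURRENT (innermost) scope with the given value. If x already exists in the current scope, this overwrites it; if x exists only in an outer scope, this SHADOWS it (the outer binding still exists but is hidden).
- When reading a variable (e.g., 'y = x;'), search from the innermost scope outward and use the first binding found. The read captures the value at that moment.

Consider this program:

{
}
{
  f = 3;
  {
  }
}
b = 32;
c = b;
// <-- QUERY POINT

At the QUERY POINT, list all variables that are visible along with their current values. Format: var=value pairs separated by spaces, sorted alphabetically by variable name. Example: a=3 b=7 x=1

Step 1: enter scope (depth=1)
Step 2: exit scope (depth=0)
Step 3: enter scope (depth=1)
Step 4: declare f=3 at depth 1
Step 5: enter scope (depth=2)
Step 6: exit scope (depth=1)
Step 7: exit scope (depth=0)
Step 8: declare b=32 at depth 0
Step 9: declare c=(read b)=32 at depth 0
Visible at query point: b=32 c=32

Answer: b=32 c=32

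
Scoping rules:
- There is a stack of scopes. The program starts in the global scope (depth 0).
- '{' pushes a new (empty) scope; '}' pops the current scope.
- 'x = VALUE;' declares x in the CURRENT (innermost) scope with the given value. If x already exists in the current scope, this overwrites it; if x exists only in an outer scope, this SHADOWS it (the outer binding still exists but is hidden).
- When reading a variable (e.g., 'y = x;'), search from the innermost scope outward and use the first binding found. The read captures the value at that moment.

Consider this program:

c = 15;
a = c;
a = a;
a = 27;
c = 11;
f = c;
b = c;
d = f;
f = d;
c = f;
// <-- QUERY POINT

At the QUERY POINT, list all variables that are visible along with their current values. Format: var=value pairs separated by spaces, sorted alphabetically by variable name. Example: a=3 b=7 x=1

Step 1: declare c=15 at depth 0
Step 2: declare a=(read c)=15 at depth 0
Step 3: declare a=(read a)=15 at depth 0
Step 4: declare a=27 at depth 0
Step 5: declare c=11 at depth 0
Step 6: declare f=(read c)=11 at depth 0
Step 7: declare b=(read c)=11 at depth 0
Step 8: declare d=(read f)=11 at depth 0
Step 9: declare f=(read d)=11 at depth 0
Step 10: declare c=(read f)=11 at depth 0
Visible at query point: a=27 b=11 c=11 d=11 f=11

Answer: a=27 b=11 c=11 d=11 f=11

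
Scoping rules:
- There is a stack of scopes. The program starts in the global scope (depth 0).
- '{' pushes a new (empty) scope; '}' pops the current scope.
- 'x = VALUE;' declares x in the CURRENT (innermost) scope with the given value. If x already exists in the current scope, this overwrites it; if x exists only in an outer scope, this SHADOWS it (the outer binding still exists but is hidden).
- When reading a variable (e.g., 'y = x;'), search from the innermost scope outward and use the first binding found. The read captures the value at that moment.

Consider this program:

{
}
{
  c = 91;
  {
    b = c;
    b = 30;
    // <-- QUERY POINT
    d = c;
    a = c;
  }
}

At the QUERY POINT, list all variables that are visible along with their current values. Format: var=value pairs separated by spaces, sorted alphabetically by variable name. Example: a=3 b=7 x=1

Answer: b=30 c=91

Derivation:
Step 1: enter scope (depth=1)
Step 2: exit scope (depth=0)
Step 3: enter scope (depth=1)
Step 4: declare c=91 at depth 1
Step 5: enter scope (depth=2)
Step 6: declare b=(read c)=91 at depth 2
Step 7: declare b=30 at depth 2
Visible at query point: b=30 c=91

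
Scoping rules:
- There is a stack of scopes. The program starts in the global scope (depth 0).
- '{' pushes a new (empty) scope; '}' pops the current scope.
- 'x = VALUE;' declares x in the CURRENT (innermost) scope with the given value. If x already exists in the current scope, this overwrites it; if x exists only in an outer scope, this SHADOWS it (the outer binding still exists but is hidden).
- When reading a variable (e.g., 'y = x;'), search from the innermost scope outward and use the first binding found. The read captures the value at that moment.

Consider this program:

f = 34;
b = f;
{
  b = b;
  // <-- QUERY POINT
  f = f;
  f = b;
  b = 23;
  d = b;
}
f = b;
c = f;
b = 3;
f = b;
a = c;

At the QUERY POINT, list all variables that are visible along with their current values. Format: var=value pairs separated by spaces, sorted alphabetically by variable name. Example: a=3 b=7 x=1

Answer: b=34 f=34

Derivation:
Step 1: declare f=34 at depth 0
Step 2: declare b=(read f)=34 at depth 0
Step 3: enter scope (depth=1)
Step 4: declare b=(read b)=34 at depth 1
Visible at query point: b=34 f=34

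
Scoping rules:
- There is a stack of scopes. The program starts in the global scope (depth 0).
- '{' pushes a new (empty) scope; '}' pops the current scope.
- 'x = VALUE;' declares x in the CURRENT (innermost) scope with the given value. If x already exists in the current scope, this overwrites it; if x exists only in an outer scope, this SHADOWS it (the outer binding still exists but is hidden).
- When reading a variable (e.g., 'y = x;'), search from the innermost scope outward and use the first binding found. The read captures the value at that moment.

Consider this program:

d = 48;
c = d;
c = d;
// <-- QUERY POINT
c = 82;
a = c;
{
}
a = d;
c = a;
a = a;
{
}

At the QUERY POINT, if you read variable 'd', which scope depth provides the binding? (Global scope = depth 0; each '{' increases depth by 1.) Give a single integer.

Step 1: declare d=48 at depth 0
Step 2: declare c=(read d)=48 at depth 0
Step 3: declare c=(read d)=48 at depth 0
Visible at query point: c=48 d=48

Answer: 0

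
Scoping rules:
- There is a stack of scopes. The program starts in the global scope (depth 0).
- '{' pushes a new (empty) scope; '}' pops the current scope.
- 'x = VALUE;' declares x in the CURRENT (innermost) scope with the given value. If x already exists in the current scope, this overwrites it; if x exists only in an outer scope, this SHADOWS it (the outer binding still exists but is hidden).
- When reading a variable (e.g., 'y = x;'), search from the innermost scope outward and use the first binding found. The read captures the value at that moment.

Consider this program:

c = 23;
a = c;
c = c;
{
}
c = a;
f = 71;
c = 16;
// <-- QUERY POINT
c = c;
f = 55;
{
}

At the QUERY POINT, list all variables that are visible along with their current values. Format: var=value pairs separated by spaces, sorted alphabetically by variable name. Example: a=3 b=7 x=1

Answer: a=23 c=16 f=71

Derivation:
Step 1: declare c=23 at depth 0
Step 2: declare a=(read c)=23 at depth 0
Step 3: declare c=(read c)=23 at depth 0
Step 4: enter scope (depth=1)
Step 5: exit scope (depth=0)
Step 6: declare c=(read a)=23 at depth 0
Step 7: declare f=71 at depth 0
Step 8: declare c=16 at depth 0
Visible at query point: a=23 c=16 f=71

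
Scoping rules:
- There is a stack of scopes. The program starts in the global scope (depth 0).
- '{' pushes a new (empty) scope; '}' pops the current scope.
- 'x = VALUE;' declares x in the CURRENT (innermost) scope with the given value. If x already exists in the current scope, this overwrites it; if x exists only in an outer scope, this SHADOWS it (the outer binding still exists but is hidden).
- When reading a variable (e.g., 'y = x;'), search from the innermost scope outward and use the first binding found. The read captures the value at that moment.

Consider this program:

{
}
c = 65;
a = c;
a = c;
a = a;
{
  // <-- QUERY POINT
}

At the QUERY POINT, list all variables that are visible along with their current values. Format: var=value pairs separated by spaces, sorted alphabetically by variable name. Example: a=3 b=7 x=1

Answer: a=65 c=65

Derivation:
Step 1: enter scope (depth=1)
Step 2: exit scope (depth=0)
Step 3: declare c=65 at depth 0
Step 4: declare a=(read c)=65 at depth 0
Step 5: declare a=(read c)=65 at depth 0
Step 6: declare a=(read a)=65 at depth 0
Step 7: enter scope (depth=1)
Visible at query point: a=65 c=65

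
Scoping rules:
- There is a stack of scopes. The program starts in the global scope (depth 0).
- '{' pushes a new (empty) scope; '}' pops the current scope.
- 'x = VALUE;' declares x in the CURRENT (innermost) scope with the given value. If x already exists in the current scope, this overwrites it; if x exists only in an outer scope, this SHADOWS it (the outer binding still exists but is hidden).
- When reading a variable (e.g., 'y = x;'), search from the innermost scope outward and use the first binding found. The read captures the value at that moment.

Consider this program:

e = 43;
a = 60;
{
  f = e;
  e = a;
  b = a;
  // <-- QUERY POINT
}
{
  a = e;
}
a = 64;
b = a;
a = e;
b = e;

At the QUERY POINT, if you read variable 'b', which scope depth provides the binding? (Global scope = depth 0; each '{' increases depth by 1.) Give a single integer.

Step 1: declare e=43 at depth 0
Step 2: declare a=60 at depth 0
Step 3: enter scope (depth=1)
Step 4: declare f=(read e)=43 at depth 1
Step 5: declare e=(read a)=60 at depth 1
Step 6: declare b=(read a)=60 at depth 1
Visible at query point: a=60 b=60 e=60 f=43

Answer: 1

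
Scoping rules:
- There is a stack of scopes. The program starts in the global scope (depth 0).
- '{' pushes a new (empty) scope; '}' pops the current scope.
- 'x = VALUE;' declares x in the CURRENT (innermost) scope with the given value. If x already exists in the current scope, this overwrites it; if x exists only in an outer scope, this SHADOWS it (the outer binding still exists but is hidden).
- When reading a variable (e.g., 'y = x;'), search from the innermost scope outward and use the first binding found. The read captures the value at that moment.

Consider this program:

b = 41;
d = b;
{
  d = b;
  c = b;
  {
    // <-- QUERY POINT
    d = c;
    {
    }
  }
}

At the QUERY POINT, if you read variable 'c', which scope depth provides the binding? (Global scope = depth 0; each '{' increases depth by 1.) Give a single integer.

Step 1: declare b=41 at depth 0
Step 2: declare d=(read b)=41 at depth 0
Step 3: enter scope (depth=1)
Step 4: declare d=(read b)=41 at depth 1
Step 5: declare c=(read b)=41 at depth 1
Step 6: enter scope (depth=2)
Visible at query point: b=41 c=41 d=41

Answer: 1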